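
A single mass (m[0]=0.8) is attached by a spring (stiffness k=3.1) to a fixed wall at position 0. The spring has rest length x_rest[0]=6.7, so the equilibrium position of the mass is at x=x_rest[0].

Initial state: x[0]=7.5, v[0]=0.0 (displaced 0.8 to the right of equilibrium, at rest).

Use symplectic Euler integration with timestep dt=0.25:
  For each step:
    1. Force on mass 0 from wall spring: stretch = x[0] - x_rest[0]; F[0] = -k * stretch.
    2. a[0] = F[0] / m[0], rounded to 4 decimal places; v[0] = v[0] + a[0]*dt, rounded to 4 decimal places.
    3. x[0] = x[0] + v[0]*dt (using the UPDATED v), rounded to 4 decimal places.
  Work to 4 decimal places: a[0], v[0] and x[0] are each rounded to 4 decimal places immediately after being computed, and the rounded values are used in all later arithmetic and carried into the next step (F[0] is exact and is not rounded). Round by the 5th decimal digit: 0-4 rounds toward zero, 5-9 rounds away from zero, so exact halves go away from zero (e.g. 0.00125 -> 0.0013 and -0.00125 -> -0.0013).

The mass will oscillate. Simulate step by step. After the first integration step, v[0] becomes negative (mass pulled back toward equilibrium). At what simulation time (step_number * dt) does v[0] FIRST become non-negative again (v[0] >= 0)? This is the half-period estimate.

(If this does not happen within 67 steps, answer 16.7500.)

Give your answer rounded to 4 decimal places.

Step 0: x=[7.5000] v=[0.0000]
Step 1: x=[7.3063] v=[-0.7750]
Step 2: x=[6.9657] v=[-1.3624]
Step 3: x=[6.5608] v=[-1.6198]
Step 4: x=[6.1896] v=[-1.4850]
Step 5: x=[5.9420] v=[-0.9906]
Step 6: x=[5.8779] v=[-0.2563]
Step 7: x=[6.0129] v=[0.5401]
First v>=0 after going negative at step 7, time=1.7500

Answer: 1.7500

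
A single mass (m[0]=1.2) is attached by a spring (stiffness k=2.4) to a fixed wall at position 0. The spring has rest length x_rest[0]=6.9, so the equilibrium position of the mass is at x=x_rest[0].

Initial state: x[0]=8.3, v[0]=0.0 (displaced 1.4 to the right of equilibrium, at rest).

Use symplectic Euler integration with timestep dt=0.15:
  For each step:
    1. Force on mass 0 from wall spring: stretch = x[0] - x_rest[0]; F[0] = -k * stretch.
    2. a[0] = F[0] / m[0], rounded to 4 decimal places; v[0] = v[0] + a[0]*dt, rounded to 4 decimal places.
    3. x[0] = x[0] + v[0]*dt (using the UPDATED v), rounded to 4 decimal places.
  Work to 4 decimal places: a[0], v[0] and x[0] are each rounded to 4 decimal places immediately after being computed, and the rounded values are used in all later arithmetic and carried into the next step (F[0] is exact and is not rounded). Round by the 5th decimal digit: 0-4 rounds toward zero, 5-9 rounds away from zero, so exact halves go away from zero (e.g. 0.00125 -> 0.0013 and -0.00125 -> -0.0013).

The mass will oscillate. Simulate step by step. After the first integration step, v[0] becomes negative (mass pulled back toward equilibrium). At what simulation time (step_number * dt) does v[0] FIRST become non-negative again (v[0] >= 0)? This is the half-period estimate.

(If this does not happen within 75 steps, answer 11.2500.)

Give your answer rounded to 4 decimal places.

Answer: 2.2500

Derivation:
Step 0: x=[8.3000] v=[0.0000]
Step 1: x=[8.2370] v=[-0.4200]
Step 2: x=[8.1138] v=[-0.8211]
Step 3: x=[7.9360] v=[-1.1852]
Step 4: x=[7.7116] v=[-1.4960]
Step 5: x=[7.4507] v=[-1.7395]
Step 6: x=[7.1650] v=[-1.9047]
Step 7: x=[6.8674] v=[-1.9842]
Step 8: x=[6.5712] v=[-1.9744]
Step 9: x=[6.2898] v=[-1.8758]
Step 10: x=[6.0359] v=[-1.6927]
Step 11: x=[5.8209] v=[-1.4335]
Step 12: x=[5.6544] v=[-1.1098]
Step 13: x=[5.5440] v=[-0.7361]
Step 14: x=[5.4946] v=[-0.3293]
Step 15: x=[5.5084] v=[0.0923]
First v>=0 after going negative at step 15, time=2.2500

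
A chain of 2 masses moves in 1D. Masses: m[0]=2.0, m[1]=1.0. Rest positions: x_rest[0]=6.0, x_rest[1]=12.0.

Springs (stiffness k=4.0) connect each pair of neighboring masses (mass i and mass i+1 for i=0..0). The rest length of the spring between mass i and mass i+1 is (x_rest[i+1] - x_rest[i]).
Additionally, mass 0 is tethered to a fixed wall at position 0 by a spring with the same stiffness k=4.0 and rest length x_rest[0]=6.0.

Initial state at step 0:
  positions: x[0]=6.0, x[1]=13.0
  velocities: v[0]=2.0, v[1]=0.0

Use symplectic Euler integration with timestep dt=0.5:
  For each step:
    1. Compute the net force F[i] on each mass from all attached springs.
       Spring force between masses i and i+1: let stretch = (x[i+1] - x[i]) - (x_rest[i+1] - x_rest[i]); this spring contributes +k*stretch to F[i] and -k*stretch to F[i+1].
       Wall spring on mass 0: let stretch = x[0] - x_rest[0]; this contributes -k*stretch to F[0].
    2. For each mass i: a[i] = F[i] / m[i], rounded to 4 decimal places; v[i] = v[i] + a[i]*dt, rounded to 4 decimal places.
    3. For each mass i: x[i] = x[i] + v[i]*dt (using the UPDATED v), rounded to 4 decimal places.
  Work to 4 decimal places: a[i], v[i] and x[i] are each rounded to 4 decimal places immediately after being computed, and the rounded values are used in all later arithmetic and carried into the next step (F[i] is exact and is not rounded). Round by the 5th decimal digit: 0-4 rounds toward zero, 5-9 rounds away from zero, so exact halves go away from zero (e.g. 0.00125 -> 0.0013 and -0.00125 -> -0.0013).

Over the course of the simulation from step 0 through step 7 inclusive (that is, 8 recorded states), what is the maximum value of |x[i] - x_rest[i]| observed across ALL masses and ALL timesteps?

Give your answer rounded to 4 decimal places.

Step 0: x=[6.0000 13.0000] v=[2.0000 0.0000]
Step 1: x=[7.5000 12.0000] v=[3.0000 -2.0000]
Step 2: x=[7.5000 12.5000] v=[0.0000 1.0000]
Step 3: x=[6.2500 14.0000] v=[-2.5000 3.0000]
Step 4: x=[5.7500 13.7500] v=[-1.0000 -0.5000]
Step 5: x=[6.3750 11.5000] v=[1.2500 -4.5000]
Step 6: x=[6.3750 10.1250] v=[0.0000 -2.7500]
Step 7: x=[5.0625 11.0000] v=[-2.6250 1.7500]
Max displacement = 2.0000

Answer: 2.0000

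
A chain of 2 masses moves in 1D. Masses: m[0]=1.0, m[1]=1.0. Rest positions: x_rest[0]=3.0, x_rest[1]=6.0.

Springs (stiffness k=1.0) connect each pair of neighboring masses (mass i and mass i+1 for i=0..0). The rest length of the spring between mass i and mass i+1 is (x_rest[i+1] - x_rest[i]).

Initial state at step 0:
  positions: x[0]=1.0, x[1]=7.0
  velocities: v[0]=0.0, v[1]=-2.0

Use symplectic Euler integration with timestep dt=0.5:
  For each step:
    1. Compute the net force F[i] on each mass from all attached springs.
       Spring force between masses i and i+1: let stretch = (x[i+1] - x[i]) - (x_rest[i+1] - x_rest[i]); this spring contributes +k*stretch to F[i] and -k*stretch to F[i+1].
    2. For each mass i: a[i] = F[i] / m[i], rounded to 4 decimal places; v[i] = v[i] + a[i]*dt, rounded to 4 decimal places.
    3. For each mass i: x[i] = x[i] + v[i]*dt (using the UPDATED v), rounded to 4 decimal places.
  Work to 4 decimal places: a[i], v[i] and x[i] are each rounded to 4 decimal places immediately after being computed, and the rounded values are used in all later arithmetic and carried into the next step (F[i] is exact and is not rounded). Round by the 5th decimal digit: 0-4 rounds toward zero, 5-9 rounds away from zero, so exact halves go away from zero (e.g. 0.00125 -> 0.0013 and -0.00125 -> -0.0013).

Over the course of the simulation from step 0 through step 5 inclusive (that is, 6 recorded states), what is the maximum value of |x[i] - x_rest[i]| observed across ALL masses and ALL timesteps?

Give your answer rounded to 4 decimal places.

Step 0: x=[1.0000 7.0000] v=[0.0000 -2.0000]
Step 1: x=[1.7500 5.2500] v=[1.5000 -3.5000]
Step 2: x=[2.6250 3.3750] v=[1.7500 -3.7500]
Step 3: x=[2.9375 2.0625] v=[0.6250 -2.6250]
Step 4: x=[2.2813 1.7188] v=[-1.3125 -0.6875]
Step 5: x=[0.7344 2.2657] v=[-3.0938 1.0938]
Max displacement = 4.2812

Answer: 4.2812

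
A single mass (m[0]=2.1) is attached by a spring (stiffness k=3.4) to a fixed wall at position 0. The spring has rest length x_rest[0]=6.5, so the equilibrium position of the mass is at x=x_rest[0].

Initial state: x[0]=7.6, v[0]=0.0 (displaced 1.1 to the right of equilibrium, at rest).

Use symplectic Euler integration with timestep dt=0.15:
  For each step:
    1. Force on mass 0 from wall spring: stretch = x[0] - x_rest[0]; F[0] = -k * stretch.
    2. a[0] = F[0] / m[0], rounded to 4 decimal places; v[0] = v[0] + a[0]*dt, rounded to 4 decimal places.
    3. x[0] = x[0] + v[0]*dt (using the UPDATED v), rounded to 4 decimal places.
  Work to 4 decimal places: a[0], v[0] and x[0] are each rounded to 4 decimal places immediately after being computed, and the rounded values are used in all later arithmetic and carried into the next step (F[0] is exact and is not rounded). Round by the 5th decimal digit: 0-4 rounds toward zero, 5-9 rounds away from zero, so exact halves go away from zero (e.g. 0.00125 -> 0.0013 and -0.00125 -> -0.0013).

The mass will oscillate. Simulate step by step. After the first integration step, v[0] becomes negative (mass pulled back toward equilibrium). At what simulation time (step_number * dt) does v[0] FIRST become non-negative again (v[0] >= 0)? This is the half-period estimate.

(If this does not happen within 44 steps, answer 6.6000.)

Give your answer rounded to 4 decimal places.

Step 0: x=[7.6000] v=[0.0000]
Step 1: x=[7.5599] v=[-0.2672]
Step 2: x=[7.4812] v=[-0.5246]
Step 3: x=[7.3668] v=[-0.7629]
Step 4: x=[7.2208] v=[-0.9734]
Step 5: x=[7.0485] v=[-1.1485]
Step 6: x=[6.8562] v=[-1.2817]
Step 7: x=[6.6510] v=[-1.3682]
Step 8: x=[6.4403] v=[-1.4049]
Step 9: x=[6.2317] v=[-1.3904]
Step 10: x=[6.0329] v=[-1.3252]
Step 11: x=[5.8511] v=[-1.2118]
Step 12: x=[5.6930] v=[-1.0542]
Step 13: x=[5.5643] v=[-0.8582]
Step 14: x=[5.4697] v=[-0.6310]
Step 15: x=[5.4126] v=[-0.3808]
Step 16: x=[5.3951] v=[-0.1167]
Step 17: x=[5.4178] v=[0.1516]
First v>=0 after going negative at step 17, time=2.5500

Answer: 2.5500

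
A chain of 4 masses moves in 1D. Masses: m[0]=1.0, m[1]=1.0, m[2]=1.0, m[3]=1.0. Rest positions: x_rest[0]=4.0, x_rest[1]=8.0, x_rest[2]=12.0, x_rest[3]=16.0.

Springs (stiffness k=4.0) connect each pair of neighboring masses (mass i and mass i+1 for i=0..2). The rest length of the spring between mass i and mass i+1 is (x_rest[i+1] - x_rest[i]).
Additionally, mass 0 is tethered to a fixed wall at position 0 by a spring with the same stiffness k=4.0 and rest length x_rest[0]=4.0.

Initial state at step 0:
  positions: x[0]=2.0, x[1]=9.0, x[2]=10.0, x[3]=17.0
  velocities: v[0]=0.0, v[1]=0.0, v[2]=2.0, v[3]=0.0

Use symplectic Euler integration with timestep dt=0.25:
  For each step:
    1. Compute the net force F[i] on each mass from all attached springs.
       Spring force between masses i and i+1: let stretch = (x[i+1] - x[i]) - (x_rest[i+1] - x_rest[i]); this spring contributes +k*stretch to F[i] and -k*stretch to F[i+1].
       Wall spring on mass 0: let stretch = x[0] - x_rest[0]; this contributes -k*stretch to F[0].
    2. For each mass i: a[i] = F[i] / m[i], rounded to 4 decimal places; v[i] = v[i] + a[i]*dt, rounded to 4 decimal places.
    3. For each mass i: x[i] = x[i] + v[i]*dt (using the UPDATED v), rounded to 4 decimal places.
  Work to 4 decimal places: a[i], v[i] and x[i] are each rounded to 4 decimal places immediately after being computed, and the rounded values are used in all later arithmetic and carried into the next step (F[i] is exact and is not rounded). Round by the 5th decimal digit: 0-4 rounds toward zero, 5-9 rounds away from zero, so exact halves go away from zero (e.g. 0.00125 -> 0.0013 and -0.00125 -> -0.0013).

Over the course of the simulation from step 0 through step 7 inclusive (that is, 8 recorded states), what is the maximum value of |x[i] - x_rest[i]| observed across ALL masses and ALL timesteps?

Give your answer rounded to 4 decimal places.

Answer: 3.3458

Derivation:
Step 0: x=[2.0000 9.0000 10.0000 17.0000] v=[0.0000 0.0000 2.0000 0.0000]
Step 1: x=[3.2500 7.5000 12.0000 16.2500] v=[5.0000 -6.0000 8.0000 -3.0000]
Step 2: x=[4.7500 6.0625 13.9375 15.4375] v=[6.0000 -5.7500 7.7500 -3.2500]
Step 3: x=[5.3906 6.2656 14.2813 15.2500] v=[2.5625 0.8125 1.3750 -0.7500]
Step 4: x=[4.9023 8.2539 12.8633 15.8203] v=[-1.9531 7.9532 -5.6720 2.2813]
Step 5: x=[4.0264 10.5567 11.0322 16.6514] v=[-3.5038 9.2110 -7.3244 3.3243]
Step 6: x=[3.7764 11.3458 10.4870 17.0777] v=[-0.9999 3.1562 -2.1807 1.7051]
Step 7: x=[4.4747 10.0278 11.8042 16.8563] v=[2.7931 -5.2720 5.2688 -0.8856]
Max displacement = 3.3458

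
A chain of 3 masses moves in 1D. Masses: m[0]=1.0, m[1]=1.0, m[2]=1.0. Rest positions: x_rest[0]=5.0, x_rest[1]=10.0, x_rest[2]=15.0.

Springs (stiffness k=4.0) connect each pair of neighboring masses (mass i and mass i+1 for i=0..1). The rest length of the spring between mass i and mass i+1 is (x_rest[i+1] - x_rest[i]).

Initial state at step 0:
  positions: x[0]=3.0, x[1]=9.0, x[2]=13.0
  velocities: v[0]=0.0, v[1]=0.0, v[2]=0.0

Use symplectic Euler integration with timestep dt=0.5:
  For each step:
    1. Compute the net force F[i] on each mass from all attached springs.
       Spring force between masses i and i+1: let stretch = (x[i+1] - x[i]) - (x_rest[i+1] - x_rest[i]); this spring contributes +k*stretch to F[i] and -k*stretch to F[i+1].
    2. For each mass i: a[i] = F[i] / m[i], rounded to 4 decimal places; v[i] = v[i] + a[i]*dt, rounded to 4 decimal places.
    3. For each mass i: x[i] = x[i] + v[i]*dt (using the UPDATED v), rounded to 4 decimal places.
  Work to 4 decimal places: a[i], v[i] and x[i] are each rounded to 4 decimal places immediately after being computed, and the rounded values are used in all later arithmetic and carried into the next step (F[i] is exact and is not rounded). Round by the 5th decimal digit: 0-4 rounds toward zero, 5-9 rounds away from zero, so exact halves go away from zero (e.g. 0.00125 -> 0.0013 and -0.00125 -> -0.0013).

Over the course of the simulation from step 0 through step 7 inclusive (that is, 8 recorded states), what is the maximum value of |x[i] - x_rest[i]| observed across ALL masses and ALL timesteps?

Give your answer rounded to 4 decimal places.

Step 0: x=[3.0000 9.0000 13.0000] v=[0.0000 0.0000 0.0000]
Step 1: x=[4.0000 7.0000 14.0000] v=[2.0000 -4.0000 2.0000]
Step 2: x=[3.0000 9.0000 13.0000] v=[-2.0000 4.0000 -2.0000]
Step 3: x=[3.0000 9.0000 13.0000] v=[0.0000 0.0000 0.0000]
Step 4: x=[4.0000 7.0000 14.0000] v=[2.0000 -4.0000 2.0000]
Step 5: x=[3.0000 9.0000 13.0000] v=[-2.0000 4.0000 -2.0000]
Step 6: x=[3.0000 9.0000 13.0000] v=[0.0000 0.0000 0.0000]
Step 7: x=[4.0000 7.0000 14.0000] v=[2.0000 -4.0000 2.0000]
Max displacement = 3.0000

Answer: 3.0000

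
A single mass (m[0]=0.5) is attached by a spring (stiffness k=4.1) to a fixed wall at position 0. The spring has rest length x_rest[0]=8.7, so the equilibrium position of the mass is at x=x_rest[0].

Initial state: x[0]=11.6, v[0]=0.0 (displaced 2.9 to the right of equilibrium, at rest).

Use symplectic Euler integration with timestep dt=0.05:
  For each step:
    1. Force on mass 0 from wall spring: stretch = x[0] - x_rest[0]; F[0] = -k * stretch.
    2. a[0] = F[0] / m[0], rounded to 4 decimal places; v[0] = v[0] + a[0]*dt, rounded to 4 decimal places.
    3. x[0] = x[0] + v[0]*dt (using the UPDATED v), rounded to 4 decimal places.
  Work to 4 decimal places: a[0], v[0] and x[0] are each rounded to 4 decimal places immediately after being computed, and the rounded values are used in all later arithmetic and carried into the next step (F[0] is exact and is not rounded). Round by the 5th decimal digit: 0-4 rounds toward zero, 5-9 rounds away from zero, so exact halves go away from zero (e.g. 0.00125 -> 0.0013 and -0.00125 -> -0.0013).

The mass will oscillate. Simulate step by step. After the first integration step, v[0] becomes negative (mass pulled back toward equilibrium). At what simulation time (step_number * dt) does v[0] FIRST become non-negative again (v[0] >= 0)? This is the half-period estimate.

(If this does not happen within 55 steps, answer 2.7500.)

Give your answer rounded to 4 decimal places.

Step 0: x=[11.6000] v=[0.0000]
Step 1: x=[11.5406] v=[-1.1890]
Step 2: x=[11.4229] v=[-2.3536]
Step 3: x=[11.2494] v=[-3.4700]
Step 4: x=[11.0236] v=[-4.5153]
Step 5: x=[10.7502] v=[-5.4680]
Step 6: x=[10.4348] v=[-6.3086]
Step 7: x=[10.0838] v=[-7.0199]
Step 8: x=[9.7044] v=[-7.5873]
Step 9: x=[9.3044] v=[-7.9991]
Step 10: x=[8.8921] v=[-8.2469]
Step 11: x=[8.4758] v=[-8.3257]
Step 12: x=[8.0641] v=[-8.2338]
Step 13: x=[7.6654] v=[-7.9731]
Step 14: x=[7.2880] v=[-7.5489]
Step 15: x=[6.9395] v=[-6.9700]
Step 16: x=[6.6271] v=[-6.2482]
Step 17: x=[6.3572] v=[-5.3983]
Step 18: x=[6.1353] v=[-4.4378]
Step 19: x=[5.9660] v=[-3.3863]
Step 20: x=[5.8527] v=[-2.2654]
Step 21: x=[5.7978] v=[-1.0980]
Step 22: x=[5.8024] v=[0.0919]
First v>=0 after going negative at step 22, time=1.1000

Answer: 1.1000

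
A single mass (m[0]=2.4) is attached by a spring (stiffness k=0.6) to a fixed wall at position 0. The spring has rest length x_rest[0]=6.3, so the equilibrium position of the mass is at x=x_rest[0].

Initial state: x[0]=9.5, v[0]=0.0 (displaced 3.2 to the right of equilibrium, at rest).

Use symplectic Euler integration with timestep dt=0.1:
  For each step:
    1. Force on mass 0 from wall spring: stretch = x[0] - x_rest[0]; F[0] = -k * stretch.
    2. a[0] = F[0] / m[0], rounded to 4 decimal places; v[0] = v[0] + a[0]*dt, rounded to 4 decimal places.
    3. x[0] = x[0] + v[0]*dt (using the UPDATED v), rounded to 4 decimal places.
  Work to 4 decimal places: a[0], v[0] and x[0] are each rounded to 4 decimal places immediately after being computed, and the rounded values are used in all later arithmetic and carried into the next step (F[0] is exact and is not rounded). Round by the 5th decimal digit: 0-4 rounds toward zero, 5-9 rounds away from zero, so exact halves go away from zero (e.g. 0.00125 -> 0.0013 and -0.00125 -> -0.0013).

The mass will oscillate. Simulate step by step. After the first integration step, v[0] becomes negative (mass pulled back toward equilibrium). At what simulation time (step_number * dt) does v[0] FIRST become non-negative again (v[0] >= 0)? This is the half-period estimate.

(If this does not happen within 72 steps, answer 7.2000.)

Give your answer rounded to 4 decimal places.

Step 0: x=[9.5000] v=[0.0000]
Step 1: x=[9.4920] v=[-0.0800]
Step 2: x=[9.4760] v=[-0.1598]
Step 3: x=[9.4521] v=[-0.2392]
Step 4: x=[9.4203] v=[-0.3180]
Step 5: x=[9.3807] v=[-0.3960]
Step 6: x=[9.3334] v=[-0.4730]
Step 7: x=[9.2785] v=[-0.5488]
Step 8: x=[9.2162] v=[-0.6233]
Step 9: x=[9.1466] v=[-0.6962]
Step 10: x=[9.0699] v=[-0.7674]
Step 11: x=[8.9862] v=[-0.8367]
Step 12: x=[8.8958] v=[-0.9039]
Step 13: x=[8.7989] v=[-0.9688]
Step 14: x=[8.6958] v=[-1.0313]
Step 15: x=[8.5867] v=[-1.0912]
Step 16: x=[8.4719] v=[-1.1484]
Step 17: x=[8.3516] v=[-1.2027]
Step 18: x=[8.2262] v=[-1.2540]
Step 19: x=[8.0960] v=[-1.3022]
Step 20: x=[7.9613] v=[-1.3471]
Step 21: x=[7.8224] v=[-1.3886]
Step 22: x=[7.6797] v=[-1.4267]
Step 23: x=[7.5336] v=[-1.4612]
Step 24: x=[7.3844] v=[-1.4920]
Step 25: x=[7.2325] v=[-1.5191]
Step 26: x=[7.0783] v=[-1.5424]
Step 27: x=[6.9221] v=[-1.5619]
Step 28: x=[6.7644] v=[-1.5775]
Step 29: x=[6.6055] v=[-1.5891]
Step 30: x=[6.4458] v=[-1.5967]
Step 31: x=[6.2858] v=[-1.6004]
Step 32: x=[6.1258] v=[-1.6000]
Step 33: x=[5.9662] v=[-1.5956]
Step 34: x=[5.8075] v=[-1.5873]
Step 35: x=[5.6500] v=[-1.5750]
Step 36: x=[5.4941] v=[-1.5588]
Step 37: x=[5.3402] v=[-1.5387]
Step 38: x=[5.1887] v=[-1.5147]
Step 39: x=[5.0400] v=[-1.4869]
Step 40: x=[4.8945] v=[-1.4554]
Step 41: x=[4.7525] v=[-1.4203]
Step 42: x=[4.6143] v=[-1.3816]
Step 43: x=[4.4804] v=[-1.3395]
Step 44: x=[4.3510] v=[-1.2940]
Step 45: x=[4.2265] v=[-1.2453]
Step 46: x=[4.1072] v=[-1.1935]
Step 47: x=[3.9933] v=[-1.1387]
Step 48: x=[3.8852] v=[-1.0810]
Step 49: x=[3.7831] v=[-1.0206]
Step 50: x=[3.6873] v=[-0.9577]
Step 51: x=[3.5981] v=[-0.8924]
Step 52: x=[3.5156] v=[-0.8249]
Step 53: x=[3.4401] v=[-0.7553]
Step 54: x=[3.3717] v=[-0.6838]
Step 55: x=[3.3106] v=[-0.6106]
Step 56: x=[3.2570] v=[-0.5359]
Step 57: x=[3.2110] v=[-0.4598]
Step 58: x=[3.1727] v=[-0.3826]
Step 59: x=[3.1423] v=[-0.3044]
Step 60: x=[3.1198] v=[-0.2255]
Step 61: x=[3.1052] v=[-0.1460]
Step 62: x=[3.0986] v=[-0.0661]
Step 63: x=[3.1000] v=[0.0139]
First v>=0 after going negative at step 63, time=6.3000

Answer: 6.3000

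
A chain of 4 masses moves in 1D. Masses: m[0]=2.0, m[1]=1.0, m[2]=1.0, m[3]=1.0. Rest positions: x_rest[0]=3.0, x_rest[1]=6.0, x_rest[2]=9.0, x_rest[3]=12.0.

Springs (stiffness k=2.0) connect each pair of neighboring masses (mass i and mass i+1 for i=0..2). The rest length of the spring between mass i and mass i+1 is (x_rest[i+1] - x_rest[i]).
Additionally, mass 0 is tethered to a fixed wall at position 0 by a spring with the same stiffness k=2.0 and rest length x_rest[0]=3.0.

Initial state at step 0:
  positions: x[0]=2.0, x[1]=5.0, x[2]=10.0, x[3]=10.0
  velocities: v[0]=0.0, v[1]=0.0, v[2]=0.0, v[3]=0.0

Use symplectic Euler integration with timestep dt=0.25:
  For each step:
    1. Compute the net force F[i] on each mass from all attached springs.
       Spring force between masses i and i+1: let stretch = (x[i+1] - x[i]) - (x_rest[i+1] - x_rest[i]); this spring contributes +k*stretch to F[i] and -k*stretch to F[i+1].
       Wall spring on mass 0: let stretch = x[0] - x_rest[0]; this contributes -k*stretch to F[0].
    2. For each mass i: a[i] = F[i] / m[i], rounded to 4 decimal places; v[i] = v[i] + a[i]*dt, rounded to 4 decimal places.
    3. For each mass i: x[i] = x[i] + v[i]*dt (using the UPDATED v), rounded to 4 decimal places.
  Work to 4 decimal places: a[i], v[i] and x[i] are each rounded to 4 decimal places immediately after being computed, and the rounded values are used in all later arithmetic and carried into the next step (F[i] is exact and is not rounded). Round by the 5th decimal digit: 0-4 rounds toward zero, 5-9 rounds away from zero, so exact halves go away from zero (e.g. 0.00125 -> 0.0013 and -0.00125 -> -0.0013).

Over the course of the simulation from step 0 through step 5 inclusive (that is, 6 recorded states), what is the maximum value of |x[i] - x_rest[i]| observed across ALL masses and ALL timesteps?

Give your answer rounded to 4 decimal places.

Step 0: x=[2.0000 5.0000 10.0000 10.0000] v=[0.0000 0.0000 0.0000 0.0000]
Step 1: x=[2.0625 5.2500 9.3750 10.3750] v=[0.2500 1.0000 -2.5000 1.5000]
Step 2: x=[2.1953 5.6172 8.3594 11.0000] v=[0.5313 1.4688 -4.0625 2.5000]
Step 3: x=[2.4048 5.8995 7.3311 11.6699] v=[0.8380 1.1290 -4.1133 2.6797]
Step 4: x=[2.6824 5.9239 6.6662 12.1725] v=[1.1105 0.0975 -2.6597 2.0103]
Step 5: x=[2.9950 5.6359 6.5968 12.3618] v=[1.2503 -1.1521 -0.2777 0.7572]
Max displacement = 2.4032

Answer: 2.4032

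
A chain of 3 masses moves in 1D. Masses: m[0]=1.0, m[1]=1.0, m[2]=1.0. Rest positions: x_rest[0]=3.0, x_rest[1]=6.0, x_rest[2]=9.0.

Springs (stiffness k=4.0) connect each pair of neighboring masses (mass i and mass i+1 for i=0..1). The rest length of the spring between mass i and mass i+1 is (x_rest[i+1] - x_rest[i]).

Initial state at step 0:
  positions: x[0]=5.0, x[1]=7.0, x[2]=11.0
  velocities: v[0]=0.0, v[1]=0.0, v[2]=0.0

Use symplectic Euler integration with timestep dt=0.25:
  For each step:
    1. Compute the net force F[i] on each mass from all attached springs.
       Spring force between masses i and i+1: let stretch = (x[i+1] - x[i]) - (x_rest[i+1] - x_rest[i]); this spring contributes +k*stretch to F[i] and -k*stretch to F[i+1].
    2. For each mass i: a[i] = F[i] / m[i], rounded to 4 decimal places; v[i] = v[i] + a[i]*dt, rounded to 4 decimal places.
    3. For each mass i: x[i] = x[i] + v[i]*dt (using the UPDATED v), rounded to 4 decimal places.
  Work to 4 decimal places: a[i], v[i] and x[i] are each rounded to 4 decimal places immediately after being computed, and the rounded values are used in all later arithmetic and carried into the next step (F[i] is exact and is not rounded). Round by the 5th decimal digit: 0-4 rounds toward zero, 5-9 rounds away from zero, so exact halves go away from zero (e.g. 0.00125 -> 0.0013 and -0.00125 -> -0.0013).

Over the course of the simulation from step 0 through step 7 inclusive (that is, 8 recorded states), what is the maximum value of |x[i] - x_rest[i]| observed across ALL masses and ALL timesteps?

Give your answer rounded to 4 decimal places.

Step 0: x=[5.0000 7.0000 11.0000] v=[0.0000 0.0000 0.0000]
Step 1: x=[4.7500 7.5000 10.7500] v=[-1.0000 2.0000 -1.0000]
Step 2: x=[4.4375 8.1250 10.4375] v=[-1.2500 2.5000 -1.2500]
Step 3: x=[4.2969 8.4063 10.2969] v=[-0.5625 1.1250 -0.5625]
Step 4: x=[4.4336 8.1329 10.4336] v=[0.5469 -1.0938 0.5469]
Step 5: x=[4.7452 7.5098 10.7452] v=[1.2462 -2.4924 1.2462]
Step 6: x=[4.9979 7.0044 10.9979] v=[1.0108 -2.0216 1.0108]
Step 7: x=[5.0022 6.9958 11.0022] v=[0.0173 -0.0346 0.0173]
Max displacement = 2.4063

Answer: 2.4063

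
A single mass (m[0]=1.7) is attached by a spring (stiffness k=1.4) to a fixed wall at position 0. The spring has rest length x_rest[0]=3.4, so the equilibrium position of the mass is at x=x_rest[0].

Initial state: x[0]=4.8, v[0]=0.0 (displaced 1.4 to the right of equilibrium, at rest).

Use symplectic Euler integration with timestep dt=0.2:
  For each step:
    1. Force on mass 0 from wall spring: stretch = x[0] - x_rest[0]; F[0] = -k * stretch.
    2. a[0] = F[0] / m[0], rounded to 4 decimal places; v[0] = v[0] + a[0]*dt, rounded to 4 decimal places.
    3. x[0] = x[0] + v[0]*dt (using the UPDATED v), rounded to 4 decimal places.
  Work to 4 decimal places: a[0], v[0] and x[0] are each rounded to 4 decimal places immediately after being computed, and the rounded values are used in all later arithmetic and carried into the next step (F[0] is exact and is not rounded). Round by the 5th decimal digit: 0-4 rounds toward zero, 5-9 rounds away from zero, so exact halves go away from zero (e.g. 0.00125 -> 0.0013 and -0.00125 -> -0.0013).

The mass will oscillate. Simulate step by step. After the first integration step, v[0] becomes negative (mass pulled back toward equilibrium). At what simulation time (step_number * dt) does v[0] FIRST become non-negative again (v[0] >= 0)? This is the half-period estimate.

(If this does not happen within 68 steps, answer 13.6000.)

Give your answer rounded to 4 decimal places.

Answer: 3.6000

Derivation:
Step 0: x=[4.8000] v=[0.0000]
Step 1: x=[4.7539] v=[-0.2306]
Step 2: x=[4.6632] v=[-0.4536]
Step 3: x=[4.5309] v=[-0.6617]
Step 4: x=[4.3613] v=[-0.8480]
Step 5: x=[4.1600] v=[-1.0063]
Step 6: x=[3.9337] v=[-1.1315]
Step 7: x=[3.6898] v=[-1.2194]
Step 8: x=[3.4364] v=[-1.2671]
Step 9: x=[3.1818] v=[-1.2731]
Step 10: x=[2.9344] v=[-1.2372]
Step 11: x=[2.7023] v=[-1.1605]
Step 12: x=[2.4932] v=[-1.0456]
Step 13: x=[2.3140] v=[-0.8962]
Step 14: x=[2.1705] v=[-0.7173]
Step 15: x=[2.0675] v=[-0.5148]
Step 16: x=[2.0084] v=[-0.2953]
Step 17: x=[1.9952] v=[-0.0661]
Step 18: x=[2.0283] v=[0.1653]
First v>=0 after going negative at step 18, time=3.6000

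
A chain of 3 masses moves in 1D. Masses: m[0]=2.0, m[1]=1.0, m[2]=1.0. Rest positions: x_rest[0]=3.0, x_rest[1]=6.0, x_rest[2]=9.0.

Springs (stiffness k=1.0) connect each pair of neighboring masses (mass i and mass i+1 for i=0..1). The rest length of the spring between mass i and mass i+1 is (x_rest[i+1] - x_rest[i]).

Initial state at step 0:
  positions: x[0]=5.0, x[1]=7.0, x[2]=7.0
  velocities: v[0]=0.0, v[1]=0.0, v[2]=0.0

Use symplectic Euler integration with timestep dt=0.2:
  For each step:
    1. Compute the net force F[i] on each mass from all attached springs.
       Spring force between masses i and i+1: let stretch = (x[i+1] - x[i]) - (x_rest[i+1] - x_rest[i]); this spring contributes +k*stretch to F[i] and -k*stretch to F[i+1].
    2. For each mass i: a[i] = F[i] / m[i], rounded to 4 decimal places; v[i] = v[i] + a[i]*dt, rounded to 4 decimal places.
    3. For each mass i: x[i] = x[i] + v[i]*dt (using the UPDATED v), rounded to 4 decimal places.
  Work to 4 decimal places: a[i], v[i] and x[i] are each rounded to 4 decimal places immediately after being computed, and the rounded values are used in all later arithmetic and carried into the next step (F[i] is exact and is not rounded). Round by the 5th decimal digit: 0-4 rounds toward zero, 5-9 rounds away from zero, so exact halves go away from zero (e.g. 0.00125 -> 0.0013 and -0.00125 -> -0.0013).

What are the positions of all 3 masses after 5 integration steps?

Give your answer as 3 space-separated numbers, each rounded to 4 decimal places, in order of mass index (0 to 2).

Step 0: x=[5.0000 7.0000 7.0000] v=[0.0000 0.0000 0.0000]
Step 1: x=[4.9800 6.9200 7.1200] v=[-0.1000 -0.4000 0.6000]
Step 2: x=[4.9388 6.7704 7.3520] v=[-0.2060 -0.7480 1.1600]
Step 3: x=[4.8742 6.5708 7.6807] v=[-0.3228 -0.9980 1.6437]
Step 4: x=[4.7836 6.3477 8.0850] v=[-0.4531 -1.1153 2.0217]
Step 5: x=[4.6643 6.1316 8.5398] v=[-0.5967 -1.0807 2.2742]

Answer: 4.6643 6.1316 8.5398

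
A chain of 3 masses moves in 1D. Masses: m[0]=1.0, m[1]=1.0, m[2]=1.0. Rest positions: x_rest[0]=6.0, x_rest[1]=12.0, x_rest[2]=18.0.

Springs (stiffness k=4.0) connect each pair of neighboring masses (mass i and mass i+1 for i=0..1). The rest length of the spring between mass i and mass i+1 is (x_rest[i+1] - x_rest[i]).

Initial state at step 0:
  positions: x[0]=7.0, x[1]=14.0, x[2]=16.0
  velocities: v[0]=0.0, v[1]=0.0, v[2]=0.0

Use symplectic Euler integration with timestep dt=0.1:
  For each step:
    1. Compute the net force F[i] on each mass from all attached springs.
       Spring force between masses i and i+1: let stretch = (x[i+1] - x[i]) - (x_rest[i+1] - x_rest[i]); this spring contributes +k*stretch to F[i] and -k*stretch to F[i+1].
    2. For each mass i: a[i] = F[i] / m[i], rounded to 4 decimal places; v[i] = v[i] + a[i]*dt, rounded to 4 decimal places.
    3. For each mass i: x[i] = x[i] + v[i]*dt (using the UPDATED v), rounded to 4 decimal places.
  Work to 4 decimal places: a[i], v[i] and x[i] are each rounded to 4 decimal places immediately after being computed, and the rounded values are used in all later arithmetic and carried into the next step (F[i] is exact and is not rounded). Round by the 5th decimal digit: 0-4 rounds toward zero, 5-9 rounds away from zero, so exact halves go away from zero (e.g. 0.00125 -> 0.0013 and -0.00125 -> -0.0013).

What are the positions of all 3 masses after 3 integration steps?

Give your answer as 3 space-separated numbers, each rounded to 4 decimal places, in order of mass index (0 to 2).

Step 0: x=[7.0000 14.0000 16.0000] v=[0.0000 0.0000 0.0000]
Step 1: x=[7.0400 13.8000 16.1600] v=[0.4000 -2.0000 1.6000]
Step 2: x=[7.1104 13.4240 16.4656] v=[0.7040 -3.7600 3.0560]
Step 3: x=[7.1933 12.9171 16.8895] v=[0.8294 -5.0688 4.2394]

Answer: 7.1933 12.9171 16.8895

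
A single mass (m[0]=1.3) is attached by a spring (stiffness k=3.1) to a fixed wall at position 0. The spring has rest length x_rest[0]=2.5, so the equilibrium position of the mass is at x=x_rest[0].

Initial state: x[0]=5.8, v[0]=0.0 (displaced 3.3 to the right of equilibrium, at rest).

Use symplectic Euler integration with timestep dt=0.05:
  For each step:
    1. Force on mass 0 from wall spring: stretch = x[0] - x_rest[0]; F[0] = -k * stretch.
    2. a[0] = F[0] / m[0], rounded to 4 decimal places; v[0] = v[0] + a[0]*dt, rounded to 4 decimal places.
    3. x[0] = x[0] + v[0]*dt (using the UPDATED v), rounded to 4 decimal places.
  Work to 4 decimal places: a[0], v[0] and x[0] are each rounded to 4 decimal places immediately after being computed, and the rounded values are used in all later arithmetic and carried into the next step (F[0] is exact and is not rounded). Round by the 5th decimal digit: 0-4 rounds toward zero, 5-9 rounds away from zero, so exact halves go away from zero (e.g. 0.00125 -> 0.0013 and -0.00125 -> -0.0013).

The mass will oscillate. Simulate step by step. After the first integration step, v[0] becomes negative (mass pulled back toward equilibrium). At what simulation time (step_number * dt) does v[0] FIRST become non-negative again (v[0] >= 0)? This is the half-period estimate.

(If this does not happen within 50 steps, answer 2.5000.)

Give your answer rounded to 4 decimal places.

Answer: 2.0500

Derivation:
Step 0: x=[5.8000] v=[0.0000]
Step 1: x=[5.7803] v=[-0.3935]
Step 2: x=[5.7411] v=[-0.7846]
Step 3: x=[5.6826] v=[-1.1710]
Step 4: x=[5.6051] v=[-1.5505]
Step 5: x=[5.5091] v=[-1.9207]
Step 6: x=[5.3951] v=[-2.2795]
Step 7: x=[5.2639] v=[-2.6247]
Step 8: x=[5.1162] v=[-2.9542]
Step 9: x=[4.9529] v=[-3.2661]
Step 10: x=[4.7750] v=[-3.5586]
Step 11: x=[4.5835] v=[-3.8299]
Step 12: x=[4.3796] v=[-4.0783]
Step 13: x=[4.1645] v=[-4.3024]
Step 14: x=[3.9395] v=[-4.5009]
Step 15: x=[3.7059] v=[-4.6725]
Step 16: x=[3.4651] v=[-4.8163]
Step 17: x=[3.2185] v=[-4.9314]
Step 18: x=[2.9676] v=[-5.0171]
Step 19: x=[2.7140] v=[-5.0729]
Step 20: x=[2.4591] v=[-5.0984]
Step 21: x=[2.2044] v=[-5.0935]
Step 22: x=[1.9515] v=[-5.0583]
Step 23: x=[1.7019] v=[-4.9929]
Step 24: x=[1.4570] v=[-4.8977]
Step 25: x=[1.2183] v=[-4.7733]
Step 26: x=[0.9873] v=[-4.6205]
Step 27: x=[0.7653] v=[-4.4401]
Step 28: x=[0.5536] v=[-4.2333]
Step 29: x=[0.3535] v=[-4.0012]
Step 30: x=[0.1662] v=[-3.7453]
Step 31: x=[-0.0072] v=[-3.4670]
Step 32: x=[-0.1656] v=[-3.1681]
Step 33: x=[-0.3081] v=[-2.8503]
Step 34: x=[-0.4339] v=[-2.5155]
Step 35: x=[-0.5422] v=[-2.1657]
Step 36: x=[-0.6324] v=[-1.8030]
Step 37: x=[-0.7039] v=[-1.4295]
Step 38: x=[-0.7563] v=[-1.0475]
Step 39: x=[-0.7893] v=[-0.6593]
Step 40: x=[-0.8027] v=[-0.2671]
Step 41: x=[-0.7964] v=[0.1267]
First v>=0 after going negative at step 41, time=2.0500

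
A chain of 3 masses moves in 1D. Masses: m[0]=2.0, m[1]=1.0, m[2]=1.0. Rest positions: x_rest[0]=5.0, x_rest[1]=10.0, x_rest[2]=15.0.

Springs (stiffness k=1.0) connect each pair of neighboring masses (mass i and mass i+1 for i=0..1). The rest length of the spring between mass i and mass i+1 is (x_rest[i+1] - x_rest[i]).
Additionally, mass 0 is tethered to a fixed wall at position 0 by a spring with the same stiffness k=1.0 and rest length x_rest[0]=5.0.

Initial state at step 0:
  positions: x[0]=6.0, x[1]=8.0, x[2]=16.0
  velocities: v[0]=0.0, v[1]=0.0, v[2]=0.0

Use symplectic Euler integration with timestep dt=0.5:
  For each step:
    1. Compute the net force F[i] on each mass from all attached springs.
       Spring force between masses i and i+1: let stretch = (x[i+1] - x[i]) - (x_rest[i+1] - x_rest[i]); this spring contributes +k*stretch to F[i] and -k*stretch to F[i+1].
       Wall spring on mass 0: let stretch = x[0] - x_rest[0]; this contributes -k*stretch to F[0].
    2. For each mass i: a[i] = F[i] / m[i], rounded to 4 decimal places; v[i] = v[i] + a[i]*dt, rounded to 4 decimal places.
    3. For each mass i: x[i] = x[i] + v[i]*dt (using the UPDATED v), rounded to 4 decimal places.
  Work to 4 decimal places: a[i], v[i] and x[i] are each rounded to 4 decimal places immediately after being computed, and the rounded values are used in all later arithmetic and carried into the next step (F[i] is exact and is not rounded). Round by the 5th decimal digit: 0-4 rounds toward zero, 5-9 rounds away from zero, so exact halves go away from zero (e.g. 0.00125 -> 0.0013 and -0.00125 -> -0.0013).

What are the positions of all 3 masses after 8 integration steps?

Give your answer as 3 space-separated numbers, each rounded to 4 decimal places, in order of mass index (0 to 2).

Step 0: x=[6.0000 8.0000 16.0000] v=[0.0000 0.0000 0.0000]
Step 1: x=[5.5000 9.5000 15.2500] v=[-1.0000 3.0000 -1.5000]
Step 2: x=[4.8125 11.4375 14.3125] v=[-1.3750 3.8750 -1.8750]
Step 3: x=[4.3516 12.4375 13.9063] v=[-0.9219 2.0000 -0.8125]
Step 4: x=[4.3575 11.7832 14.3829] v=[0.0117 -1.3086 0.9531]
Step 5: x=[4.7469 9.9224 15.4596] v=[0.7788 -3.7216 2.1533]
Step 6: x=[5.1899 8.1520 16.4020] v=[0.8860 -3.5408 1.8847]
Step 7: x=[5.3545 7.7036 16.5319] v=[0.3291 -0.8969 0.2597]
Step 8: x=[5.1434 8.8750 15.7047] v=[-0.4223 2.3427 -1.6545]

Answer: 5.1434 8.8750 15.7047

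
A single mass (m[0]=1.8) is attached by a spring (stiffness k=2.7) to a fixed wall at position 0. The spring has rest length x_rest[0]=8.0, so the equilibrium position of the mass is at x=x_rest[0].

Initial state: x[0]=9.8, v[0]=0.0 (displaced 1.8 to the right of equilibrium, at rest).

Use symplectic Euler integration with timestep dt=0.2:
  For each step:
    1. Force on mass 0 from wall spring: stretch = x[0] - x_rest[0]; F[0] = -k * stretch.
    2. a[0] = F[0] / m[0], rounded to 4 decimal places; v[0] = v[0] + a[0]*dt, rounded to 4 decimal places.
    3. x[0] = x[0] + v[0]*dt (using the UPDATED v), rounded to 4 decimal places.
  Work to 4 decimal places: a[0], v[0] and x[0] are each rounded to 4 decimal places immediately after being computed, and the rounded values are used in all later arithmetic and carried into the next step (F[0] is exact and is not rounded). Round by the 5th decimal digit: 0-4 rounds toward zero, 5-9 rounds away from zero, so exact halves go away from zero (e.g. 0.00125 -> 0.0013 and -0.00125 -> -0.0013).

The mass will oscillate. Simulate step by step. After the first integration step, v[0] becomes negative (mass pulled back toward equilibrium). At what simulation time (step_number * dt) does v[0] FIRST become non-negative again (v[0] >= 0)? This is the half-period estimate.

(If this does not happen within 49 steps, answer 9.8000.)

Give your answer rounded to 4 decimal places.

Answer: 2.6000

Derivation:
Step 0: x=[9.8000] v=[0.0000]
Step 1: x=[9.6920] v=[-0.5400]
Step 2: x=[9.4825] v=[-1.0476]
Step 3: x=[9.1840] v=[-1.4924]
Step 4: x=[8.8145] v=[-1.8476]
Step 5: x=[8.3961] v=[-2.0920]
Step 6: x=[7.9539] v=[-2.2108]
Step 7: x=[7.5145] v=[-2.1970]
Step 8: x=[7.1042] v=[-2.0513]
Step 9: x=[6.7477] v=[-1.7826]
Step 10: x=[6.4663] v=[-1.4069]
Step 11: x=[6.2769] v=[-0.9468]
Step 12: x=[6.1909] v=[-0.4299]
Step 13: x=[6.2135] v=[0.1128]
First v>=0 after going negative at step 13, time=2.6000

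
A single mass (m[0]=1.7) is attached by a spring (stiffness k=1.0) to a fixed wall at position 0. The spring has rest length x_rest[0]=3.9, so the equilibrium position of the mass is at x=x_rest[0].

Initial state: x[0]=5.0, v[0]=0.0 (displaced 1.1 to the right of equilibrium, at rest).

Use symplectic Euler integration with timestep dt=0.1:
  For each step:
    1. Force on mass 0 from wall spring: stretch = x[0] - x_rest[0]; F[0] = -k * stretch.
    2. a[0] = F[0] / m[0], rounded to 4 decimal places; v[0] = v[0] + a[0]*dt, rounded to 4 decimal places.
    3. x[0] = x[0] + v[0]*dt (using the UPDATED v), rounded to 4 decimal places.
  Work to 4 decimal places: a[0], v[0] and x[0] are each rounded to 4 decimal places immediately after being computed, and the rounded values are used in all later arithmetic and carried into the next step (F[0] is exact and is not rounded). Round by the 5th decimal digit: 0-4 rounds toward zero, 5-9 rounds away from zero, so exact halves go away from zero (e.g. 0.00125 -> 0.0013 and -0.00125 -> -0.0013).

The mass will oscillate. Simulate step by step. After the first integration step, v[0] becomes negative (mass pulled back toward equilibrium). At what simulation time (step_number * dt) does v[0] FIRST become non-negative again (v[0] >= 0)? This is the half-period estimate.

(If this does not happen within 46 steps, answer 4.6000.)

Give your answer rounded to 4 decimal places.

Step 0: x=[5.0000] v=[0.0000]
Step 1: x=[4.9935] v=[-0.0647]
Step 2: x=[4.9806] v=[-0.1290]
Step 3: x=[4.9613] v=[-0.1926]
Step 4: x=[4.9358] v=[-0.2550]
Step 5: x=[4.9042] v=[-0.3159]
Step 6: x=[4.8667] v=[-0.3750]
Step 7: x=[4.8235] v=[-0.4319]
Step 8: x=[4.7749] v=[-0.4862]
Step 9: x=[4.7211] v=[-0.5377]
Step 10: x=[4.6625] v=[-0.5860]
Step 11: x=[4.5994] v=[-0.6309]
Step 12: x=[4.5322] v=[-0.6720]
Step 13: x=[4.4613] v=[-0.7092]
Step 14: x=[4.3871] v=[-0.7422]
Step 15: x=[4.3100] v=[-0.7709]
Step 16: x=[4.2305] v=[-0.7950]
Step 17: x=[4.1491] v=[-0.8144]
Step 18: x=[4.0662] v=[-0.8291]
Step 19: x=[3.9823] v=[-0.8389]
Step 20: x=[3.8979] v=[-0.8437]
Step 21: x=[3.8135] v=[-0.8436]
Step 22: x=[3.7297] v=[-0.8385]
Step 23: x=[3.6469] v=[-0.8285]
Step 24: x=[3.5655] v=[-0.8136]
Step 25: x=[3.4861] v=[-0.7939]
Step 26: x=[3.4091] v=[-0.7696]
Step 27: x=[3.3350] v=[-0.7407]
Step 28: x=[3.2643] v=[-0.7075]
Step 29: x=[3.1973] v=[-0.6701]
Step 30: x=[3.1344] v=[-0.6288]
Step 31: x=[3.0760] v=[-0.5838]
Step 32: x=[3.0225] v=[-0.5353]
Step 33: x=[2.9741] v=[-0.4837]
Step 34: x=[2.9312] v=[-0.4292]
Step 35: x=[2.8940] v=[-0.3722]
Step 36: x=[2.8627] v=[-0.3130]
Step 37: x=[2.8375] v=[-0.2520]
Step 38: x=[2.8186] v=[-0.1895]
Step 39: x=[2.8060] v=[-0.1259]
Step 40: x=[2.7998] v=[-0.0616]
Step 41: x=[2.8001] v=[0.0031]
First v>=0 after going negative at step 41, time=4.1000

Answer: 4.1000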